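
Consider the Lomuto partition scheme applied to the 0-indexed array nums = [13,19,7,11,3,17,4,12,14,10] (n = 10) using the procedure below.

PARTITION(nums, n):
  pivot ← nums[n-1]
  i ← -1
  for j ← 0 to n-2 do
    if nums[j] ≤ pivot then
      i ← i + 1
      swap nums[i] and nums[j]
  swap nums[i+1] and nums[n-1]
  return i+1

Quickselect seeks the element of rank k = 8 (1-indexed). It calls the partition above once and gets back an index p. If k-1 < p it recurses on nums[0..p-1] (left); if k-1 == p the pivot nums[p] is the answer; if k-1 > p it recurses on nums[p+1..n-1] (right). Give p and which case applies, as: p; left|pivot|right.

pivot = nums[9] = 10; i = -1
j=0: nums[0]=13 > 10 → no swap
j=1: nums[1]=19 > 10 → no swap
j=2: nums[2]=7 ≤ 10 → i=0, swap nums[0],nums[2] → [7,19,13,11,3,17,4,12,14,10]
j=3: nums[3]=11 > 10 → no swap
j=4: nums[4]=3 ≤ 10 → i=1, swap nums[1],nums[4] → [7,3,13,11,19,17,4,12,14,10]
j=5: nums[5]=17 > 10 → no swap
j=6: nums[6]=4 ≤ 10 → i=2, swap nums[2],nums[6] → [7,3,4,11,19,17,13,12,14,10]
j=7: nums[7]=12 > 10 → no swap
j=8: nums[8]=14 > 10 → no swap
final swap nums[3],nums[9] → [7,3,4,10,19,17,13,12,14,11]; return 3
p = 3; k-1 = 7 > 3 ⇒ right

3; right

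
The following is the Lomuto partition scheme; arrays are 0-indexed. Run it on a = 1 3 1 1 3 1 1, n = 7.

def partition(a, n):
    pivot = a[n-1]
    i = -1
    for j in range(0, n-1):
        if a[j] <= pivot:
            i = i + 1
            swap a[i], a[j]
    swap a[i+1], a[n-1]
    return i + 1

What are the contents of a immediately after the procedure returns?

pivot = a[6] = 1; i = -1
j=0: a[0]=1 ≤ 1 → i=0, swap a[0],a[0] (no change) → 1 3 1 1 3 1 1
j=1: a[1]=3 > 1 → no swap
j=2: a[2]=1 ≤ 1 → i=1, swap a[1],a[2] → 1 1 3 1 3 1 1
j=3: a[3]=1 ≤ 1 → i=2, swap a[2],a[3] → 1 1 1 3 3 1 1
j=4: a[4]=3 > 1 → no swap
j=5: a[5]=1 ≤ 1 → i=3, swap a[3],a[5] → 1 1 1 1 3 3 1
final swap a[4],a[6] → 1 1 1 1 1 3 3; return 4

1 1 1 1 1 3 3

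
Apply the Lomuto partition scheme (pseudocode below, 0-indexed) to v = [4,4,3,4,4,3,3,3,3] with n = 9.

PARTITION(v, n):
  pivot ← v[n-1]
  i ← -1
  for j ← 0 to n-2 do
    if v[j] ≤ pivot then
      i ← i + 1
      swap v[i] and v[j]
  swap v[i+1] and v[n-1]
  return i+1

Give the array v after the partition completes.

[3,3,3,3,3,4,4,4,4]

pivot = v[8] = 3; i = -1
j=0: v[0]=4 > 3 → no swap
j=1: v[1]=4 > 3 → no swap
j=2: v[2]=3 ≤ 3 → i=0, swap v[0],v[2] → [3,4,4,4,4,3,3,3,3]
j=3: v[3]=4 > 3 → no swap
j=4: v[4]=4 > 3 → no swap
j=5: v[5]=3 ≤ 3 → i=1, swap v[1],v[5] → [3,3,4,4,4,4,3,3,3]
j=6: v[6]=3 ≤ 3 → i=2, swap v[2],v[6] → [3,3,3,4,4,4,4,3,3]
j=7: v[7]=3 ≤ 3 → i=3, swap v[3],v[7] → [3,3,3,3,4,4,4,4,3]
final swap v[4],v[8] → [3,3,3,3,3,4,4,4,4]; return 4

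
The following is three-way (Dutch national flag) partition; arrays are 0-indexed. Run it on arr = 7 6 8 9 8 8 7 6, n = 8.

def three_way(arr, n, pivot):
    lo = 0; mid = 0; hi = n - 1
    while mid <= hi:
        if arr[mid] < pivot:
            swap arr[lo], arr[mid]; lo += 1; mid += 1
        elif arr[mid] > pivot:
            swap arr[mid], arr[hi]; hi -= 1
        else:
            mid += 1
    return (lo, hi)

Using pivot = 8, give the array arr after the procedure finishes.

7 6 6 7 8 8 8 9

lo=0 mid=0 hi=7
7<8: swap(0,0), lo=1 mid=1 ⇒ 7 6 8 9 8 8 7 6
6<8: swap(1,1), lo=2 mid=2 ⇒ 7 6 8 9 8 8 7 6
8=8: mid=3
9>8: swap(3,7), hi=6 ⇒ 7 6 8 6 8 8 7 9
6<8: swap(2,3), lo=3 mid=4 ⇒ 7 6 6 8 8 8 7 9
8=8: mid=5
8=8: mid=6
7<8: swap(3,6), lo=4 mid=7 ⇒ 7 6 6 7 8 8 8 9
done. lo=4 hi=6; arr=7 6 6 7 8 8 8 9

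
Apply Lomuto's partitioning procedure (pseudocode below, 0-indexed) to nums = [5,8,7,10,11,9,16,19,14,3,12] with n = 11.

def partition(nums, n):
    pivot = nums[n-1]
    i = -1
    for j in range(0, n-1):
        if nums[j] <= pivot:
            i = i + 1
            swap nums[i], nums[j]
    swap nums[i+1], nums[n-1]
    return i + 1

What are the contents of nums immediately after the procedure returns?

[5,8,7,10,11,9,3,12,14,16,19]

pivot = nums[10] = 12; i = -1
j=0: nums[0]=5 ≤ 12 → i=0, swap nums[0],nums[0] (no change) → [5,8,7,10,11,9,16,19,14,3,12]
j=1: nums[1]=8 ≤ 12 → i=1, swap nums[1],nums[1] (no change) → [5,8,7,10,11,9,16,19,14,3,12]
j=2: nums[2]=7 ≤ 12 → i=2, swap nums[2],nums[2] (no change) → [5,8,7,10,11,9,16,19,14,3,12]
j=3: nums[3]=10 ≤ 12 → i=3, swap nums[3],nums[3] (no change) → [5,8,7,10,11,9,16,19,14,3,12]
j=4: nums[4]=11 ≤ 12 → i=4, swap nums[4],nums[4] (no change) → [5,8,7,10,11,9,16,19,14,3,12]
j=5: nums[5]=9 ≤ 12 → i=5, swap nums[5],nums[5] (no change) → [5,8,7,10,11,9,16,19,14,3,12]
j=6: nums[6]=16 > 12 → no swap
j=7: nums[7]=19 > 12 → no swap
j=8: nums[8]=14 > 12 → no swap
j=9: nums[9]=3 ≤ 12 → i=6, swap nums[6],nums[9] → [5,8,7,10,11,9,3,19,14,16,12]
final swap nums[7],nums[10] → [5,8,7,10,11,9,3,12,14,16,19]; return 7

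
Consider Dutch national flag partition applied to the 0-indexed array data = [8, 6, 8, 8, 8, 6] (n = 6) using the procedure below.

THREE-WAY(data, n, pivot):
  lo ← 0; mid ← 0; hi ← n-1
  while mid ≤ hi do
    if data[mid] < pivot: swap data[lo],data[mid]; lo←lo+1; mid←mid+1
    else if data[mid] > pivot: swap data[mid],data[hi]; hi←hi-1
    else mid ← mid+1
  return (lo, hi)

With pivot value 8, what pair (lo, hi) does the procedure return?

lo=0 mid=0 hi=5
8=8: mid=1
6<8: swap(0,1), lo=1 mid=2 ⇒ [6, 8, 8, 8, 8, 6]
8=8: mid=3
8=8: mid=4
8=8: mid=5
6<8: swap(1,5), lo=2 mid=6 ⇒ [6, 6, 8, 8, 8, 8]
done. lo=2 hi=5; data=[6, 6, 8, 8, 8, 8]

(2, 5)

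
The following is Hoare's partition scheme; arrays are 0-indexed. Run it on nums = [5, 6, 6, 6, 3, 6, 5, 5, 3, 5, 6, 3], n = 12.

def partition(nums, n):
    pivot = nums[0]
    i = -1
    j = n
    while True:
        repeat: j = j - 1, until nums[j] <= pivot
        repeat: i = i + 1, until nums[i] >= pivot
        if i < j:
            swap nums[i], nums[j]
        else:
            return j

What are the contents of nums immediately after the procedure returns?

pivot=5
j stops at 11 (3), i stops at 0 (5); swap ⇒ [3, 6, 6, 6, 3, 6, 5, 5, 3, 5, 6, 5]
j stops at 9 (5), i stops at 1 (6); swap ⇒ [3, 5, 6, 6, 3, 6, 5, 5, 3, 6, 6, 5]
j stops at 8 (3), i stops at 2 (6); swap ⇒ [3, 5, 3, 6, 3, 6, 5, 5, 6, 6, 6, 5]
j stops at 7 (5), i stops at 3 (6); swap ⇒ [3, 5, 3, 5, 3, 6, 5, 6, 6, 6, 6, 5]
j stops at 6 (5), i stops at 5 (6); swap ⇒ [3, 5, 3, 5, 3, 5, 6, 6, 6, 6, 6, 5]
j stops at 5, i stops at 6; i≥j ⇒ return 5. nums=[3, 5, 3, 5, 3, 5, 6, 6, 6, 6, 6, 5]

[3, 5, 3, 5, 3, 5, 6, 6, 6, 6, 6, 5]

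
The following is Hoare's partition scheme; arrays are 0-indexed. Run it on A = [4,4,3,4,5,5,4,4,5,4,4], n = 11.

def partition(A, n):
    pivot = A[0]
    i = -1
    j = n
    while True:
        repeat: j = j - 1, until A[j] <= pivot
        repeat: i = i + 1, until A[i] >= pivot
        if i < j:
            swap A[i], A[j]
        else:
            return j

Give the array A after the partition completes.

pivot = A[0] = 4; i = -1, j = 11
j→10 (A[10]=4≤4), i→0 (A[0]=4≥4); i<j, swap → [4,4,3,4,5,5,4,4,5,4,4]
j→9 (A[9]=4≤4), i→1 (A[1]=4≥4); i<j, swap → [4,4,3,4,5,5,4,4,5,4,4]
j→7 (A[7]=4≤4), i→3 (A[3]=4≥4); i<j, swap → [4,4,3,4,5,5,4,4,5,4,4]
j→6 (A[6]=4≤4), i→4 (A[4]=5≥4); i<j, swap → [4,4,3,4,4,5,5,4,5,4,4]
j→4, i→5; i≥j, return j=4. A = [4,4,3,4,4,5,5,4,5,4,4]

[4,4,3,4,4,5,5,4,5,4,4]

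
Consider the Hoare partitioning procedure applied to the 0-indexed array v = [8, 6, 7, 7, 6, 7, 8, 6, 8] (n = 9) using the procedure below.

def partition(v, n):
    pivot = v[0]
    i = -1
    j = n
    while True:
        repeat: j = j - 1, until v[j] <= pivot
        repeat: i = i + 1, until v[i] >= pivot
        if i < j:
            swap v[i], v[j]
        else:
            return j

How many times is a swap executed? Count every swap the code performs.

2

pivot = v[0] = 8; i = -1, j = 9
j→8 (v[8]=8≤8), i→0 (v[0]=8≥8); i<j, swap → [8, 6, 7, 7, 6, 7, 8, 6, 8]
j→7 (v[7]=6≤8), i→6 (v[6]=8≥8); i<j, swap → [8, 6, 7, 7, 6, 7, 6, 8, 8]
j→6, i→7; i≥j, return j=6. v = [8, 6, 7, 7, 6, 7, 6, 8, 8]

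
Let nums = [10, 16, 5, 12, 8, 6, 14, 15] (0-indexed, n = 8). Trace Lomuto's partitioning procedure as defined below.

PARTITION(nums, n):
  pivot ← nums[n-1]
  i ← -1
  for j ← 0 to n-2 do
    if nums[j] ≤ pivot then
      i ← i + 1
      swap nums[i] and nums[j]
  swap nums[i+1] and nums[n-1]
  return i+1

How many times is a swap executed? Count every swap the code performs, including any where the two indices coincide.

7

pivot = nums[7] = 15; i = -1
j=0: nums[0]=10 ≤ 15 → i=0, swap nums[0],nums[0] (no change) → [10, 16, 5, 12, 8, 6, 14, 15]
j=1: nums[1]=16 > 15 → no swap
j=2: nums[2]=5 ≤ 15 → i=1, swap nums[1],nums[2] → [10, 5, 16, 12, 8, 6, 14, 15]
j=3: nums[3]=12 ≤ 15 → i=2, swap nums[2],nums[3] → [10, 5, 12, 16, 8, 6, 14, 15]
j=4: nums[4]=8 ≤ 15 → i=3, swap nums[3],nums[4] → [10, 5, 12, 8, 16, 6, 14, 15]
j=5: nums[5]=6 ≤ 15 → i=4, swap nums[4],nums[5] → [10, 5, 12, 8, 6, 16, 14, 15]
j=6: nums[6]=14 ≤ 15 → i=5, swap nums[5],nums[6] → [10, 5, 12, 8, 6, 14, 16, 15]
final swap nums[6],nums[7] → [10, 5, 12, 8, 6, 14, 15, 16]; return 6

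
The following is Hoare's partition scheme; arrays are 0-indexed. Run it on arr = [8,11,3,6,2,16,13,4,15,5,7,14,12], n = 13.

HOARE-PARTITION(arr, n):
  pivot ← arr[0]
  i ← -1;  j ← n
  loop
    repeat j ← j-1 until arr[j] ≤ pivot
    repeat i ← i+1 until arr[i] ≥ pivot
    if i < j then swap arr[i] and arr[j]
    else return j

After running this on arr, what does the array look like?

pivot=8
j stops at 10 (7), i stops at 0 (8); swap ⇒ [7,11,3,6,2,16,13,4,15,5,8,14,12]
j stops at 9 (5), i stops at 1 (11); swap ⇒ [7,5,3,6,2,16,13,4,15,11,8,14,12]
j stops at 7 (4), i stops at 5 (16); swap ⇒ [7,5,3,6,2,4,13,16,15,11,8,14,12]
j stops at 5, i stops at 6; i≥j ⇒ return 5. arr=[7,5,3,6,2,4,13,16,15,11,8,14,12]

[7,5,3,6,2,4,13,16,15,11,8,14,12]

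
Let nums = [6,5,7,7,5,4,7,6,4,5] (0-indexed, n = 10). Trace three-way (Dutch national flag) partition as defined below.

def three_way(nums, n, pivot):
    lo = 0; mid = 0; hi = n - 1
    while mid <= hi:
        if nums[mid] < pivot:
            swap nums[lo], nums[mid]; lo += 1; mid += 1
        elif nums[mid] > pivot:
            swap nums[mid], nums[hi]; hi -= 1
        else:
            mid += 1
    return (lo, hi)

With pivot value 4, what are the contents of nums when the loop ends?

[4,4,7,5,7,7,6,5,5,6]

lo=0 mid=0 hi=9
6>4: swap(0,9), hi=8 ⇒ [5,5,7,7,5,4,7,6,4,6]
5>4: swap(0,8), hi=7 ⇒ [4,5,7,7,5,4,7,6,5,6]
4=4: mid=1
5>4: swap(1,7), hi=6 ⇒ [4,6,7,7,5,4,7,5,5,6]
6>4: swap(1,6), hi=5 ⇒ [4,7,7,7,5,4,6,5,5,6]
7>4: swap(1,5), hi=4 ⇒ [4,4,7,7,5,7,6,5,5,6]
4=4: mid=2
7>4: swap(2,4), hi=3 ⇒ [4,4,5,7,7,7,6,5,5,6]
5>4: swap(2,3), hi=2 ⇒ [4,4,7,5,7,7,6,5,5,6]
7>4: swap(2,2), hi=1 ⇒ [4,4,7,5,7,7,6,5,5,6]
done. lo=0 hi=1; nums=[4,4,7,5,7,7,6,5,5,6]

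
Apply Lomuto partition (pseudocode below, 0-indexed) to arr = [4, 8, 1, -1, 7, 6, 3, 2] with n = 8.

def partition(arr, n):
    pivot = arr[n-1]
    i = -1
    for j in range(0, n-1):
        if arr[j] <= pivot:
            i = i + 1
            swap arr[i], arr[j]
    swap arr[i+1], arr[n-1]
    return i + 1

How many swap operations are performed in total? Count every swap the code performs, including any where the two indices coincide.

3

pivot = arr[7] = 2; i = -1
j=0: arr[0]=4 > 2 → no swap
j=1: arr[1]=8 > 2 → no swap
j=2: arr[2]=1 ≤ 2 → i=0, swap arr[0],arr[2] → [1, 8, 4, -1, 7, 6, 3, 2]
j=3: arr[3]=-1 ≤ 2 → i=1, swap arr[1],arr[3] → [1, -1, 4, 8, 7, 6, 3, 2]
j=4: arr[4]=7 > 2 → no swap
j=5: arr[5]=6 > 2 → no swap
j=6: arr[6]=3 > 2 → no swap
final swap arr[2],arr[7] → [1, -1, 2, 8, 7, 6, 3, 4]; return 2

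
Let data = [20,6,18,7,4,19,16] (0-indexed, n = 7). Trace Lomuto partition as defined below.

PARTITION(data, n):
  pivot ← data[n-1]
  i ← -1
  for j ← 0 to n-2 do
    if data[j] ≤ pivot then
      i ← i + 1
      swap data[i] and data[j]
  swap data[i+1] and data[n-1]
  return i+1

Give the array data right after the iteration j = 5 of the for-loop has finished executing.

pivot=16, i=-1
j=0: 20>16, skip
j=1: 6≤16, i=0, swap(0,1) ⇒ [6,20,18,7,4,19,16]
j=2: 18>16, skip
j=3: 7≤16, i=1, swap(1,3) ⇒ [6,7,18,20,4,19,16]
j=4: 4≤16, i=2, swap(2,4) ⇒ [6,7,4,20,18,19,16]
j=5: 19>16, skip
(after j=5) data = [6,7,4,20,18,19,16]

[6,7,4,20,18,19,16]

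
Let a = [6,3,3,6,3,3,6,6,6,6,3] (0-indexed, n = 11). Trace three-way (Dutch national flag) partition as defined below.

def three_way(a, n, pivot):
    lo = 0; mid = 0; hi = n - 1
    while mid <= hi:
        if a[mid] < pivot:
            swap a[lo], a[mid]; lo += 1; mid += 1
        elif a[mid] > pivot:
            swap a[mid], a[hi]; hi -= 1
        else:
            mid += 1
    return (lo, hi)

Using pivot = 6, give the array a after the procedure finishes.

[3,3,3,3,3,6,6,6,6,6,6]

lo=0 mid=0 hi=10
6=6: mid=1
3<6: swap(0,1), lo=1 mid=2 ⇒ [3,6,3,6,3,3,6,6,6,6,3]
3<6: swap(1,2), lo=2 mid=3 ⇒ [3,3,6,6,3,3,6,6,6,6,3]
6=6: mid=4
3<6: swap(2,4), lo=3 mid=5 ⇒ [3,3,3,6,6,3,6,6,6,6,3]
3<6: swap(3,5), lo=4 mid=6 ⇒ [3,3,3,3,6,6,6,6,6,6,3]
6=6: mid=7
6=6: mid=8
6=6: mid=9
6=6: mid=10
3<6: swap(4,10), lo=5 mid=11 ⇒ [3,3,3,3,3,6,6,6,6,6,6]
done. lo=5 hi=10; a=[3,3,3,3,3,6,6,6,6,6,6]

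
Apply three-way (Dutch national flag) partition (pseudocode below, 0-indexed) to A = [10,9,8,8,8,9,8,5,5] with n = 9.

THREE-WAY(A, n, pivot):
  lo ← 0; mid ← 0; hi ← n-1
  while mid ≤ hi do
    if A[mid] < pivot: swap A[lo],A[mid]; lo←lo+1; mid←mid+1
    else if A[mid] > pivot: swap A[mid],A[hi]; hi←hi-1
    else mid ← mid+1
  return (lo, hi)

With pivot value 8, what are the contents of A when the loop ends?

pivot = 8; lo=0, mid=0, hi=8
A[mid]=10>8: swap A[0],A[8]; hi=7 → [5,9,8,8,8,9,8,5,10]
A[mid]=5<8: swap A[0],A[0]; lo=1,mid=1 → [5,9,8,8,8,9,8,5,10]
A[mid]=9>8: swap A[1],A[7]; hi=6 → [5,5,8,8,8,9,8,9,10]
A[mid]=5<8: swap A[1],A[1]; lo=2,mid=2 → [5,5,8,8,8,9,8,9,10]
A[mid]=8=8: mid=3
A[mid]=8=8: mid=4
A[mid]=8=8: mid=5
A[mid]=9>8: swap A[5],A[6]; hi=5 → [5,5,8,8,8,8,9,9,10]
A[mid]=8=8: mid=6
end: lo=2, hi=5; A = [5,5,8,8,8,8,9,9,10]

[5,5,8,8,8,8,9,9,10]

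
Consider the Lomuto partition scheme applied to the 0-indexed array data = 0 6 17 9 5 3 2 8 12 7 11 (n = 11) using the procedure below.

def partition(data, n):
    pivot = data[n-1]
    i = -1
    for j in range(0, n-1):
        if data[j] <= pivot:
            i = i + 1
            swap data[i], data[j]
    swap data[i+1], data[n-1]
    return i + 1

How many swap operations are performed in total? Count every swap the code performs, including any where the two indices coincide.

9

pivot = data[10] = 11; i = -1
j=0: data[0]=0 ≤ 11 → i=0, swap data[0],data[0] (no change) → 0 6 17 9 5 3 2 8 12 7 11
j=1: data[1]=6 ≤ 11 → i=1, swap data[1],data[1] (no change) → 0 6 17 9 5 3 2 8 12 7 11
j=2: data[2]=17 > 11 → no swap
j=3: data[3]=9 ≤ 11 → i=2, swap data[2],data[3] → 0 6 9 17 5 3 2 8 12 7 11
j=4: data[4]=5 ≤ 11 → i=3, swap data[3],data[4] → 0 6 9 5 17 3 2 8 12 7 11
j=5: data[5]=3 ≤ 11 → i=4, swap data[4],data[5] → 0 6 9 5 3 17 2 8 12 7 11
j=6: data[6]=2 ≤ 11 → i=5, swap data[5],data[6] → 0 6 9 5 3 2 17 8 12 7 11
j=7: data[7]=8 ≤ 11 → i=6, swap data[6],data[7] → 0 6 9 5 3 2 8 17 12 7 11
j=8: data[8]=12 > 11 → no swap
j=9: data[9]=7 ≤ 11 → i=7, swap data[7],data[9] → 0 6 9 5 3 2 8 7 12 17 11
final swap data[8],data[10] → 0 6 9 5 3 2 8 7 11 17 12; return 8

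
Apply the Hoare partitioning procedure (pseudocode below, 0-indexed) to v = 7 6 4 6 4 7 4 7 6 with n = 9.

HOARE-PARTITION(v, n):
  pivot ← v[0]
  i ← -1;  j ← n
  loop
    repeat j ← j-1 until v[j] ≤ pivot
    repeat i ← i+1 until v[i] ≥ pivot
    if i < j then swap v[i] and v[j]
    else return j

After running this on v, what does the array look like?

6 6 4 6 4 7 4 7 7

pivot=7
j stops at 8 (6), i stops at 0 (7); swap ⇒ 6 6 4 6 4 7 4 7 7
j stops at 7 (7), i stops at 5 (7); swap ⇒ 6 6 4 6 4 7 4 7 7
j stops at 6, i stops at 7; i≥j ⇒ return 6. v=6 6 4 6 4 7 4 7 7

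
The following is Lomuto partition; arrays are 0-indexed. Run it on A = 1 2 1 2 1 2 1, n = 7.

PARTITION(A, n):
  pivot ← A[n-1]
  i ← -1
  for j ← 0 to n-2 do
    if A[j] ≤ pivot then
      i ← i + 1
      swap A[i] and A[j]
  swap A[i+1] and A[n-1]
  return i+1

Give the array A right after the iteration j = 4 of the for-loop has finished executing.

pivot = A[6] = 1; i = -1
j=0: A[0]=1 ≤ 1 → i=0, swap A[0],A[0] (no change) → 1 2 1 2 1 2 1
j=1: A[1]=2 > 1 → no swap
j=2: A[2]=1 ≤ 1 → i=1, swap A[1],A[2] → 1 1 2 2 1 2 1
j=3: A[3]=2 > 1 → no swap
j=4: A[4]=1 ≤ 1 → i=2, swap A[2],A[4] → 1 1 1 2 2 2 1
(after j=4) A = 1 1 1 2 2 2 1

1 1 1 2 2 2 1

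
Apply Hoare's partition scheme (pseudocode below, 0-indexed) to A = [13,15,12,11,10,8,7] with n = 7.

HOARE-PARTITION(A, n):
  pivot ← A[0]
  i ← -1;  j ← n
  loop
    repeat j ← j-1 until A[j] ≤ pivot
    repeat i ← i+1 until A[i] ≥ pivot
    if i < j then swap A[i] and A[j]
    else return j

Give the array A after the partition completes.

[7,8,12,11,10,15,13]

pivot = A[0] = 13; i = -1, j = 7
j→6 (A[6]=7≤13), i→0 (A[0]=13≥13); i<j, swap → [7,15,12,11,10,8,13]
j→5 (A[5]=8≤13), i→1 (A[1]=15≥13); i<j, swap → [7,8,12,11,10,15,13]
j→4, i→5; i≥j, return j=4. A = [7,8,12,11,10,15,13]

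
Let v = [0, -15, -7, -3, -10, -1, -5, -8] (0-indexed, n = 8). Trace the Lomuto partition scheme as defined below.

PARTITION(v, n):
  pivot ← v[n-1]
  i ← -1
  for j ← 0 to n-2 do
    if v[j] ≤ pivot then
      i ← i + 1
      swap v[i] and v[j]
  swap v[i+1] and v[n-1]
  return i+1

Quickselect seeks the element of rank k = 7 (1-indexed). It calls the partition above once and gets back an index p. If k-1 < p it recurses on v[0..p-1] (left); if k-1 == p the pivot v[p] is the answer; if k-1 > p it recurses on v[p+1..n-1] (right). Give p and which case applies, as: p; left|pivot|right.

2; right

pivot = v[7] = -8; i = -1
j=0: v[0]=0 > -8 → no swap
j=1: v[1]=-15 ≤ -8 → i=0, swap v[0],v[1] → [-15, 0, -7, -3, -10, -1, -5, -8]
j=2: v[2]=-7 > -8 → no swap
j=3: v[3]=-3 > -8 → no swap
j=4: v[4]=-10 ≤ -8 → i=1, swap v[1],v[4] → [-15, -10, -7, -3, 0, -1, -5, -8]
j=5: v[5]=-1 > -8 → no swap
j=6: v[6]=-5 > -8 → no swap
final swap v[2],v[7] → [-15, -10, -8, -3, 0, -1, -5, -7]; return 2
p = 2; k-1 = 6 > 2 ⇒ right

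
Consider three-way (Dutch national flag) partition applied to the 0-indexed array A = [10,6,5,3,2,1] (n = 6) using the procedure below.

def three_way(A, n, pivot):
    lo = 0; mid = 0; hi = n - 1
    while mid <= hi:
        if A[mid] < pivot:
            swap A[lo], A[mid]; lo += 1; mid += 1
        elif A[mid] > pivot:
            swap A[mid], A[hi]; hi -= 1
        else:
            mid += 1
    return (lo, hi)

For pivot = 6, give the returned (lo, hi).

pivot = 6; lo=0, mid=0, hi=5
A[mid]=10>6: swap A[0],A[5]; hi=4 → [1,6,5,3,2,10]
A[mid]=1<6: swap A[0],A[0]; lo=1,mid=1 → [1,6,5,3,2,10]
A[mid]=6=6: mid=2
A[mid]=5<6: swap A[1],A[2]; lo=2,mid=3 → [1,5,6,3,2,10]
A[mid]=3<6: swap A[2],A[3]; lo=3,mid=4 → [1,5,3,6,2,10]
A[mid]=2<6: swap A[3],A[4]; lo=4,mid=5 → [1,5,3,2,6,10]
end: lo=4, hi=4; A = [1,5,3,2,6,10]

(4, 4)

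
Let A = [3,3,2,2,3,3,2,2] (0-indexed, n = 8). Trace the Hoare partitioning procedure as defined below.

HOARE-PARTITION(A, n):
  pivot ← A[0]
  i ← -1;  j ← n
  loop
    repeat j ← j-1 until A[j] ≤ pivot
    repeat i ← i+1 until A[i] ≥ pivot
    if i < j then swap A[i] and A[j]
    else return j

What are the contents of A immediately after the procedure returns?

[2,2,2,2,3,3,3,3]

pivot = A[0] = 3; i = -1, j = 8
j→7 (A[7]=2≤3), i→0 (A[0]=3≥3); i<j, swap → [2,3,2,2,3,3,2,3]
j→6 (A[6]=2≤3), i→1 (A[1]=3≥3); i<j, swap → [2,2,2,2,3,3,3,3]
j→5 (A[5]=3≤3), i→4 (A[4]=3≥3); i<j, swap → [2,2,2,2,3,3,3,3]
j→4, i→5; i≥j, return j=4. A = [2,2,2,2,3,3,3,3]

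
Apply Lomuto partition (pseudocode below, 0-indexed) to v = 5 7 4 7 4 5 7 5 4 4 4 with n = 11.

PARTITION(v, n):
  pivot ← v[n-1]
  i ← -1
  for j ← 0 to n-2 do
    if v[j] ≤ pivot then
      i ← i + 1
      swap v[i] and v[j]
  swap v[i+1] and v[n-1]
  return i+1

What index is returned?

pivot = v[10] = 4; i = -1
j=0: v[0]=5 > 4 → no swap
j=1: v[1]=7 > 4 → no swap
j=2: v[2]=4 ≤ 4 → i=0, swap v[0],v[2] → 4 7 5 7 4 5 7 5 4 4 4
j=3: v[3]=7 > 4 → no swap
j=4: v[4]=4 ≤ 4 → i=1, swap v[1],v[4] → 4 4 5 7 7 5 7 5 4 4 4
j=5: v[5]=5 > 4 → no swap
j=6: v[6]=7 > 4 → no swap
j=7: v[7]=5 > 4 → no swap
j=8: v[8]=4 ≤ 4 → i=2, swap v[2],v[8] → 4 4 4 7 7 5 7 5 5 4 4
j=9: v[9]=4 ≤ 4 → i=3, swap v[3],v[9] → 4 4 4 4 7 5 7 5 5 7 4
final swap v[4],v[10] → 4 4 4 4 4 5 7 5 5 7 7; return 4

4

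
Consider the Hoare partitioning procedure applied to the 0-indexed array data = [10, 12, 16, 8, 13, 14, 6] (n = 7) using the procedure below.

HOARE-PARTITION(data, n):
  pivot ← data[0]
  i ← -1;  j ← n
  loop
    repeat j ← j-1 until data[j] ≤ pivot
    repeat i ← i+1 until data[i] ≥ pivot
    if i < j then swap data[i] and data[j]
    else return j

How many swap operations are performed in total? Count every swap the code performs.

pivot=10
j stops at 6 (6), i stops at 0 (10); swap ⇒ [6, 12, 16, 8, 13, 14, 10]
j stops at 3 (8), i stops at 1 (12); swap ⇒ [6, 8, 16, 12, 13, 14, 10]
j stops at 1, i stops at 2; i≥j ⇒ return 1. data=[6, 8, 16, 12, 13, 14, 10]

2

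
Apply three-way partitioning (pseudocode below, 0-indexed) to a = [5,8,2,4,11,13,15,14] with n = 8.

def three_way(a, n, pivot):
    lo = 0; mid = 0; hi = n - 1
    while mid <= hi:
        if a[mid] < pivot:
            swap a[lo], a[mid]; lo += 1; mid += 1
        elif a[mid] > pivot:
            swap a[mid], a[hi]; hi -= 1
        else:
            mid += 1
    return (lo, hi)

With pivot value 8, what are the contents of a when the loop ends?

[5,2,4,8,13,15,14,11]

pivot = 8; lo=0, mid=0, hi=7
a[mid]=5<8: swap a[0],a[0]; lo=1,mid=1 → [5,8,2,4,11,13,15,14]
a[mid]=8=8: mid=2
a[mid]=2<8: swap a[1],a[2]; lo=2,mid=3 → [5,2,8,4,11,13,15,14]
a[mid]=4<8: swap a[2],a[3]; lo=3,mid=4 → [5,2,4,8,11,13,15,14]
a[mid]=11>8: swap a[4],a[7]; hi=6 → [5,2,4,8,14,13,15,11]
a[mid]=14>8: swap a[4],a[6]; hi=5 → [5,2,4,8,15,13,14,11]
a[mid]=15>8: swap a[4],a[5]; hi=4 → [5,2,4,8,13,15,14,11]
a[mid]=13>8: swap a[4],a[4]; hi=3 → [5,2,4,8,13,15,14,11]
end: lo=3, hi=3; a = [5,2,4,8,13,15,14,11]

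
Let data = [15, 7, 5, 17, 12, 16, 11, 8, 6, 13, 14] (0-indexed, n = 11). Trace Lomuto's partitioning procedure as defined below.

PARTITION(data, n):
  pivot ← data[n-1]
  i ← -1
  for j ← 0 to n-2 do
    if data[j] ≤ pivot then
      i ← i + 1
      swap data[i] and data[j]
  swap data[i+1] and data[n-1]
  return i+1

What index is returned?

7

pivot = data[10] = 14; i = -1
j=0: data[0]=15 > 14 → no swap
j=1: data[1]=7 ≤ 14 → i=0, swap data[0],data[1] → [7, 15, 5, 17, 12, 16, 11, 8, 6, 13, 14]
j=2: data[2]=5 ≤ 14 → i=1, swap data[1],data[2] → [7, 5, 15, 17, 12, 16, 11, 8, 6, 13, 14]
j=3: data[3]=17 > 14 → no swap
j=4: data[4]=12 ≤ 14 → i=2, swap data[2],data[4] → [7, 5, 12, 17, 15, 16, 11, 8, 6, 13, 14]
j=5: data[5]=16 > 14 → no swap
j=6: data[6]=11 ≤ 14 → i=3, swap data[3],data[6] → [7, 5, 12, 11, 15, 16, 17, 8, 6, 13, 14]
j=7: data[7]=8 ≤ 14 → i=4, swap data[4],data[7] → [7, 5, 12, 11, 8, 16, 17, 15, 6, 13, 14]
j=8: data[8]=6 ≤ 14 → i=5, swap data[5],data[8] → [7, 5, 12, 11, 8, 6, 17, 15, 16, 13, 14]
j=9: data[9]=13 ≤ 14 → i=6, swap data[6],data[9] → [7, 5, 12, 11, 8, 6, 13, 15, 16, 17, 14]
final swap data[7],data[10] → [7, 5, 12, 11, 8, 6, 13, 14, 16, 17, 15]; return 7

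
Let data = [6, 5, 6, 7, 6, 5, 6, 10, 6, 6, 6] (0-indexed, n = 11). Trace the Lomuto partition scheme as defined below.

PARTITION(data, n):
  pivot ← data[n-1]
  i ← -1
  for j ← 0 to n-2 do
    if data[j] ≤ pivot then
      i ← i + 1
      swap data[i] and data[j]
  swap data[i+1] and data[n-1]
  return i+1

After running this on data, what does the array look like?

[6, 5, 6, 6, 5, 6, 6, 6, 6, 10, 7]

pivot=6, i=-1
j=0: 6≤6, i=0, swap(0,0) ⇒ [6, 5, 6, 7, 6, 5, 6, 10, 6, 6, 6]
j=1: 5≤6, i=1, swap(1,1) ⇒ [6, 5, 6, 7, 6, 5, 6, 10, 6, 6, 6]
j=2: 6≤6, i=2, swap(2,2) ⇒ [6, 5, 6, 7, 6, 5, 6, 10, 6, 6, 6]
j=3: 7>6, skip
j=4: 6≤6, i=3, swap(3,4) ⇒ [6, 5, 6, 6, 7, 5, 6, 10, 6, 6, 6]
j=5: 5≤6, i=4, swap(4,5) ⇒ [6, 5, 6, 6, 5, 7, 6, 10, 6, 6, 6]
j=6: 6≤6, i=5, swap(5,6) ⇒ [6, 5, 6, 6, 5, 6, 7, 10, 6, 6, 6]
j=7: 10>6, skip
j=8: 6≤6, i=6, swap(6,8) ⇒ [6, 5, 6, 6, 5, 6, 6, 10, 7, 6, 6]
j=9: 6≤6, i=7, swap(7,9) ⇒ [6, 5, 6, 6, 5, 6, 6, 6, 7, 10, 6]
swap(8,10) ⇒ [6, 5, 6, 6, 5, 6, 6, 6, 6, 10, 7]; return 8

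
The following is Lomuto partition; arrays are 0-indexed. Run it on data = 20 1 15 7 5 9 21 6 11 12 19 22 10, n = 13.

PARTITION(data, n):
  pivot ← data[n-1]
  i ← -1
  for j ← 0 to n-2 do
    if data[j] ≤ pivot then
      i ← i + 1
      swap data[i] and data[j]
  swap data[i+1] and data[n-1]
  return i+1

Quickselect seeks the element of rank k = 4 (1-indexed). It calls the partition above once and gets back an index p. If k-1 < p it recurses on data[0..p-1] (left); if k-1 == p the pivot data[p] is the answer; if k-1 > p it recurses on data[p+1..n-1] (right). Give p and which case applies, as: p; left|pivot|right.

5; left

pivot=10, i=-1
j=0: 20>10, skip
j=1: 1≤10, i=0, swap(0,1) ⇒ 1 20 15 7 5 9 21 6 11 12 19 22 10
j=2: 15>10, skip
j=3: 7≤10, i=1, swap(1,3) ⇒ 1 7 15 20 5 9 21 6 11 12 19 22 10
j=4: 5≤10, i=2, swap(2,4) ⇒ 1 7 5 20 15 9 21 6 11 12 19 22 10
j=5: 9≤10, i=3, swap(3,5) ⇒ 1 7 5 9 15 20 21 6 11 12 19 22 10
j=6: 21>10, skip
j=7: 6≤10, i=4, swap(4,7) ⇒ 1 7 5 9 6 20 21 15 11 12 19 22 10
j=8: 11>10, skip
j=9: 12>10, skip
j=10: 19>10, skip
j=11: 22>10, skip
swap(5,12) ⇒ 1 7 5 9 6 10 21 15 11 12 19 22 20; return 5
p = 5; k-1 = 3 < 5 ⇒ left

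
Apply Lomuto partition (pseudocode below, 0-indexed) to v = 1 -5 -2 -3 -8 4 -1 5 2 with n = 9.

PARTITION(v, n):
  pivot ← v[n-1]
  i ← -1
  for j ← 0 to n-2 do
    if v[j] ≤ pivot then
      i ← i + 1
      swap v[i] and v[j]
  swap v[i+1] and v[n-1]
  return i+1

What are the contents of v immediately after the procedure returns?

pivot = v[8] = 2; i = -1
j=0: v[0]=1 ≤ 2 → i=0, swap v[0],v[0] (no change) → 1 -5 -2 -3 -8 4 -1 5 2
j=1: v[1]=-5 ≤ 2 → i=1, swap v[1],v[1] (no change) → 1 -5 -2 -3 -8 4 -1 5 2
j=2: v[2]=-2 ≤ 2 → i=2, swap v[2],v[2] (no change) → 1 -5 -2 -3 -8 4 -1 5 2
j=3: v[3]=-3 ≤ 2 → i=3, swap v[3],v[3] (no change) → 1 -5 -2 -3 -8 4 -1 5 2
j=4: v[4]=-8 ≤ 2 → i=4, swap v[4],v[4] (no change) → 1 -5 -2 -3 -8 4 -1 5 2
j=5: v[5]=4 > 2 → no swap
j=6: v[6]=-1 ≤ 2 → i=5, swap v[5],v[6] → 1 -5 -2 -3 -8 -1 4 5 2
j=7: v[7]=5 > 2 → no swap
final swap v[6],v[8] → 1 -5 -2 -3 -8 -1 2 5 4; return 6

1 -5 -2 -3 -8 -1 2 5 4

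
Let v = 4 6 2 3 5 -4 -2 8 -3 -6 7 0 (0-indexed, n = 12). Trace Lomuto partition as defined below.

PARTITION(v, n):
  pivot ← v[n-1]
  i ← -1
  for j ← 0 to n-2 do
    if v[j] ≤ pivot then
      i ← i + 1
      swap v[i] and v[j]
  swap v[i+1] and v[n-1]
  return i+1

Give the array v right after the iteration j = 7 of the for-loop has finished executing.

-4 -2 2 3 5 4 6 8 -3 -6 7 0

pivot = v[11] = 0; i = -1
j=0: v[0]=4 > 0 → no swap
j=1: v[1]=6 > 0 → no swap
j=2: v[2]=2 > 0 → no swap
j=3: v[3]=3 > 0 → no swap
j=4: v[4]=5 > 0 → no swap
j=5: v[5]=-4 ≤ 0 → i=0, swap v[0],v[5] → -4 6 2 3 5 4 -2 8 -3 -6 7 0
j=6: v[6]=-2 ≤ 0 → i=1, swap v[1],v[6] → -4 -2 2 3 5 4 6 8 -3 -6 7 0
j=7: v[7]=8 > 0 → no swap
(after j=7) v = -4 -2 2 3 5 4 6 8 -3 -6 7 0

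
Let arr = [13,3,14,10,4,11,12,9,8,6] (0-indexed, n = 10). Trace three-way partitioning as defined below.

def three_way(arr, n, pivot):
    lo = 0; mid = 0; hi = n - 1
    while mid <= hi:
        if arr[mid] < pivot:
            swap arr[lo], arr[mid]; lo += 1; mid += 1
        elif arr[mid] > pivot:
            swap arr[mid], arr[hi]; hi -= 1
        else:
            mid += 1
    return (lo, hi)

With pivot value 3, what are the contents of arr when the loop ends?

pivot = 3; lo=0, mid=0, hi=9
arr[mid]=13>3: swap arr[0],arr[9]; hi=8 → [6,3,14,10,4,11,12,9,8,13]
arr[mid]=6>3: swap arr[0],arr[8]; hi=7 → [8,3,14,10,4,11,12,9,6,13]
arr[mid]=8>3: swap arr[0],arr[7]; hi=6 → [9,3,14,10,4,11,12,8,6,13]
arr[mid]=9>3: swap arr[0],arr[6]; hi=5 → [12,3,14,10,4,11,9,8,6,13]
arr[mid]=12>3: swap arr[0],arr[5]; hi=4 → [11,3,14,10,4,12,9,8,6,13]
arr[mid]=11>3: swap arr[0],arr[4]; hi=3 → [4,3,14,10,11,12,9,8,6,13]
arr[mid]=4>3: swap arr[0],arr[3]; hi=2 → [10,3,14,4,11,12,9,8,6,13]
arr[mid]=10>3: swap arr[0],arr[2]; hi=1 → [14,3,10,4,11,12,9,8,6,13]
arr[mid]=14>3: swap arr[0],arr[1]; hi=0 → [3,14,10,4,11,12,9,8,6,13]
arr[mid]=3=3: mid=1
end: lo=0, hi=0; arr = [3,14,10,4,11,12,9,8,6,13]

[3,14,10,4,11,12,9,8,6,13]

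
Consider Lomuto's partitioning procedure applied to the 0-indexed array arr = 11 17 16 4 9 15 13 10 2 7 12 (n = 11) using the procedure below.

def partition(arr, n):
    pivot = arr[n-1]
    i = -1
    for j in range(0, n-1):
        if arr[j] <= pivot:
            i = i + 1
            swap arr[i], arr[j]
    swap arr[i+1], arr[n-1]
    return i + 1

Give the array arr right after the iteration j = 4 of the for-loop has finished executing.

pivot=12, i=-1
j=0: 11≤12, i=0, swap(0,0) ⇒ 11 17 16 4 9 15 13 10 2 7 12
j=1: 17>12, skip
j=2: 16>12, skip
j=3: 4≤12, i=1, swap(1,3) ⇒ 11 4 16 17 9 15 13 10 2 7 12
j=4: 9≤12, i=2, swap(2,4) ⇒ 11 4 9 17 16 15 13 10 2 7 12
(after j=4) arr = 11 4 9 17 16 15 13 10 2 7 12

11 4 9 17 16 15 13 10 2 7 12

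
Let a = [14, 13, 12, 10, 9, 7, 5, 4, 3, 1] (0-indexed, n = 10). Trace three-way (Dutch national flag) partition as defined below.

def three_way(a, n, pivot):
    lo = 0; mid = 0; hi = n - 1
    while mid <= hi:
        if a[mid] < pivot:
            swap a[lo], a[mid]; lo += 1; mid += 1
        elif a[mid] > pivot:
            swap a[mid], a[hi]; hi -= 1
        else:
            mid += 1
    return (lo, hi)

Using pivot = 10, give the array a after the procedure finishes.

[1, 3, 4, 9, 7, 5, 10, 12, 13, 14]

lo=0 mid=0 hi=9
14>10: swap(0,9), hi=8 ⇒ [1, 13, 12, 10, 9, 7, 5, 4, 3, 14]
1<10: swap(0,0), lo=1 mid=1 ⇒ [1, 13, 12, 10, 9, 7, 5, 4, 3, 14]
13>10: swap(1,8), hi=7 ⇒ [1, 3, 12, 10, 9, 7, 5, 4, 13, 14]
3<10: swap(1,1), lo=2 mid=2 ⇒ [1, 3, 12, 10, 9, 7, 5, 4, 13, 14]
12>10: swap(2,7), hi=6 ⇒ [1, 3, 4, 10, 9, 7, 5, 12, 13, 14]
4<10: swap(2,2), lo=3 mid=3 ⇒ [1, 3, 4, 10, 9, 7, 5, 12, 13, 14]
10=10: mid=4
9<10: swap(3,4), lo=4 mid=5 ⇒ [1, 3, 4, 9, 10, 7, 5, 12, 13, 14]
7<10: swap(4,5), lo=5 mid=6 ⇒ [1, 3, 4, 9, 7, 10, 5, 12, 13, 14]
5<10: swap(5,6), lo=6 mid=7 ⇒ [1, 3, 4, 9, 7, 5, 10, 12, 13, 14]
done. lo=6 hi=6; a=[1, 3, 4, 9, 7, 5, 10, 12, 13, 14]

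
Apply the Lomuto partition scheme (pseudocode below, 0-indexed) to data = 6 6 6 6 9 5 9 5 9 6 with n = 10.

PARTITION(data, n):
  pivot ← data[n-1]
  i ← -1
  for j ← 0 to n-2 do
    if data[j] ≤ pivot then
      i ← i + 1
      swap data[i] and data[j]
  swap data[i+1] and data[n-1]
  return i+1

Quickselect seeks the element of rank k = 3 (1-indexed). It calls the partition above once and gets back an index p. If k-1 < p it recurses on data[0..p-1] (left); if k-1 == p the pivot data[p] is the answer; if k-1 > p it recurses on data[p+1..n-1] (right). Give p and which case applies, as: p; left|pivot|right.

pivot=6, i=-1
j=0: 6≤6, i=0, swap(0,0) ⇒ 6 6 6 6 9 5 9 5 9 6
j=1: 6≤6, i=1, swap(1,1) ⇒ 6 6 6 6 9 5 9 5 9 6
j=2: 6≤6, i=2, swap(2,2) ⇒ 6 6 6 6 9 5 9 5 9 6
j=3: 6≤6, i=3, swap(3,3) ⇒ 6 6 6 6 9 5 9 5 9 6
j=4: 9>6, skip
j=5: 5≤6, i=4, swap(4,5) ⇒ 6 6 6 6 5 9 9 5 9 6
j=6: 9>6, skip
j=7: 5≤6, i=5, swap(5,7) ⇒ 6 6 6 6 5 5 9 9 9 6
j=8: 9>6, skip
swap(6,9) ⇒ 6 6 6 6 5 5 6 9 9 9; return 6
p = 6; k-1 = 2 < 6 ⇒ left

6; left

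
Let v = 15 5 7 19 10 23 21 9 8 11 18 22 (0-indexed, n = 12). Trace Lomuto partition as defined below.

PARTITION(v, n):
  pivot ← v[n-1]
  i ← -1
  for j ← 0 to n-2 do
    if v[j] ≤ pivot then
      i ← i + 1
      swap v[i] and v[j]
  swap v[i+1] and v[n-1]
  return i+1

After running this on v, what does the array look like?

15 5 7 19 10 21 9 8 11 18 22 23

pivot=22, i=-1
j=0: 15≤22, i=0, swap(0,0) ⇒ 15 5 7 19 10 23 21 9 8 11 18 22
j=1: 5≤22, i=1, swap(1,1) ⇒ 15 5 7 19 10 23 21 9 8 11 18 22
j=2: 7≤22, i=2, swap(2,2) ⇒ 15 5 7 19 10 23 21 9 8 11 18 22
j=3: 19≤22, i=3, swap(3,3) ⇒ 15 5 7 19 10 23 21 9 8 11 18 22
j=4: 10≤22, i=4, swap(4,4) ⇒ 15 5 7 19 10 23 21 9 8 11 18 22
j=5: 23>22, skip
j=6: 21≤22, i=5, swap(5,6) ⇒ 15 5 7 19 10 21 23 9 8 11 18 22
j=7: 9≤22, i=6, swap(6,7) ⇒ 15 5 7 19 10 21 9 23 8 11 18 22
j=8: 8≤22, i=7, swap(7,8) ⇒ 15 5 7 19 10 21 9 8 23 11 18 22
j=9: 11≤22, i=8, swap(8,9) ⇒ 15 5 7 19 10 21 9 8 11 23 18 22
j=10: 18≤22, i=9, swap(9,10) ⇒ 15 5 7 19 10 21 9 8 11 18 23 22
swap(10,11) ⇒ 15 5 7 19 10 21 9 8 11 18 22 23; return 10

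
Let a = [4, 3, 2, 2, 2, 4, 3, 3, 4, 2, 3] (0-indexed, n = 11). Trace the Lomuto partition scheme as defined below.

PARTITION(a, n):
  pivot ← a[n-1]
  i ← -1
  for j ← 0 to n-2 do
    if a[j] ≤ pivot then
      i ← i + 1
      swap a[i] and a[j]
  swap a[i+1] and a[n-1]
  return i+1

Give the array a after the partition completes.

pivot = a[10] = 3; i = -1
j=0: a[0]=4 > 3 → no swap
j=1: a[1]=3 ≤ 3 → i=0, swap a[0],a[1] → [3, 4, 2, 2, 2, 4, 3, 3, 4, 2, 3]
j=2: a[2]=2 ≤ 3 → i=1, swap a[1],a[2] → [3, 2, 4, 2, 2, 4, 3, 3, 4, 2, 3]
j=3: a[3]=2 ≤ 3 → i=2, swap a[2],a[3] → [3, 2, 2, 4, 2, 4, 3, 3, 4, 2, 3]
j=4: a[4]=2 ≤ 3 → i=3, swap a[3],a[4] → [3, 2, 2, 2, 4, 4, 3, 3, 4, 2, 3]
j=5: a[5]=4 > 3 → no swap
j=6: a[6]=3 ≤ 3 → i=4, swap a[4],a[6] → [3, 2, 2, 2, 3, 4, 4, 3, 4, 2, 3]
j=7: a[7]=3 ≤ 3 → i=5, swap a[5],a[7] → [3, 2, 2, 2, 3, 3, 4, 4, 4, 2, 3]
j=8: a[8]=4 > 3 → no swap
j=9: a[9]=2 ≤ 3 → i=6, swap a[6],a[9] → [3, 2, 2, 2, 3, 3, 2, 4, 4, 4, 3]
final swap a[7],a[10] → [3, 2, 2, 2, 3, 3, 2, 3, 4, 4, 4]; return 7

[3, 2, 2, 2, 3, 3, 2, 3, 4, 4, 4]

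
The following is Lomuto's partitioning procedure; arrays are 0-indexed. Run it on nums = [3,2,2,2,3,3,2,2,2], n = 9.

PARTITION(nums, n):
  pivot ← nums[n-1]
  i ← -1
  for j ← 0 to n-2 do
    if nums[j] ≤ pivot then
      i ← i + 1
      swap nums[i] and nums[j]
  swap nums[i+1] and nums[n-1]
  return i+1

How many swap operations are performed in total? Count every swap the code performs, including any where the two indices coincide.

pivot=2, i=-1
j=0: 3>2, skip
j=1: 2≤2, i=0, swap(0,1) ⇒ [2,3,2,2,3,3,2,2,2]
j=2: 2≤2, i=1, swap(1,2) ⇒ [2,2,3,2,3,3,2,2,2]
j=3: 2≤2, i=2, swap(2,3) ⇒ [2,2,2,3,3,3,2,2,2]
j=4: 3>2, skip
j=5: 3>2, skip
j=6: 2≤2, i=3, swap(3,6) ⇒ [2,2,2,2,3,3,3,2,2]
j=7: 2≤2, i=4, swap(4,7) ⇒ [2,2,2,2,2,3,3,3,2]
swap(5,8) ⇒ [2,2,2,2,2,2,3,3,3]; return 5

6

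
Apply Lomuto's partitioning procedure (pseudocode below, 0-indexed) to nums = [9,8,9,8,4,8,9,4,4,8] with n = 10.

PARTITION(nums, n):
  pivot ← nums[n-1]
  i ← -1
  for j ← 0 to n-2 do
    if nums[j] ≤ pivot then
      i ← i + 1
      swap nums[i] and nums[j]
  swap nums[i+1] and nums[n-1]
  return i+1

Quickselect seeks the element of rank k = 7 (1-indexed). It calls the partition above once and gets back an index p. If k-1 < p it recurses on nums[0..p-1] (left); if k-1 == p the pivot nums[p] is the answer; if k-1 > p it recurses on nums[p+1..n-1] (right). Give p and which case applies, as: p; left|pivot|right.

pivot=8, i=-1
j=0: 9>8, skip
j=1: 8≤8, i=0, swap(0,1) ⇒ [8,9,9,8,4,8,9,4,4,8]
j=2: 9>8, skip
j=3: 8≤8, i=1, swap(1,3) ⇒ [8,8,9,9,4,8,9,4,4,8]
j=4: 4≤8, i=2, swap(2,4) ⇒ [8,8,4,9,9,8,9,4,4,8]
j=5: 8≤8, i=3, swap(3,5) ⇒ [8,8,4,8,9,9,9,4,4,8]
j=6: 9>8, skip
j=7: 4≤8, i=4, swap(4,7) ⇒ [8,8,4,8,4,9,9,9,4,8]
j=8: 4≤8, i=5, swap(5,8) ⇒ [8,8,4,8,4,4,9,9,9,8]
swap(6,9) ⇒ [8,8,4,8,4,4,8,9,9,9]; return 6
p = 6; k-1 = 6 == 6 ⇒ pivot

6; pivot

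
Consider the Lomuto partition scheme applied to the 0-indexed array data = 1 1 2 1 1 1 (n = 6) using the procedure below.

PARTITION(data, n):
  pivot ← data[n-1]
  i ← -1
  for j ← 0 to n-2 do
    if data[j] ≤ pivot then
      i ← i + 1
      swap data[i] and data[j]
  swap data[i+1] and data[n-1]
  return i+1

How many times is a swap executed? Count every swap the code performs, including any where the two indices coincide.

pivot=1, i=-1
j=0: 1≤1, i=0, swap(0,0) ⇒ 1 1 2 1 1 1
j=1: 1≤1, i=1, swap(1,1) ⇒ 1 1 2 1 1 1
j=2: 2>1, skip
j=3: 1≤1, i=2, swap(2,3) ⇒ 1 1 1 2 1 1
j=4: 1≤1, i=3, swap(3,4) ⇒ 1 1 1 1 2 1
swap(4,5) ⇒ 1 1 1 1 1 2; return 4

5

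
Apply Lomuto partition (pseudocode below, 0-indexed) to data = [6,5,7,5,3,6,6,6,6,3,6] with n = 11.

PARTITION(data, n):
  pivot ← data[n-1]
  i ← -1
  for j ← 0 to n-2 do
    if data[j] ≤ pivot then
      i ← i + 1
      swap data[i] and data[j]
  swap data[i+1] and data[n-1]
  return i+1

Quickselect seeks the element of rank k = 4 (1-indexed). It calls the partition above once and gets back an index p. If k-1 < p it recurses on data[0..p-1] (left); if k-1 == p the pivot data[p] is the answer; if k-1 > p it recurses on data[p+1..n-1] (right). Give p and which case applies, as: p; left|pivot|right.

pivot=6, i=-1
j=0: 6≤6, i=0, swap(0,0) ⇒ [6,5,7,5,3,6,6,6,6,3,6]
j=1: 5≤6, i=1, swap(1,1) ⇒ [6,5,7,5,3,6,6,6,6,3,6]
j=2: 7>6, skip
j=3: 5≤6, i=2, swap(2,3) ⇒ [6,5,5,7,3,6,6,6,6,3,6]
j=4: 3≤6, i=3, swap(3,4) ⇒ [6,5,5,3,7,6,6,6,6,3,6]
j=5: 6≤6, i=4, swap(4,5) ⇒ [6,5,5,3,6,7,6,6,6,3,6]
j=6: 6≤6, i=5, swap(5,6) ⇒ [6,5,5,3,6,6,7,6,6,3,6]
j=7: 6≤6, i=6, swap(6,7) ⇒ [6,5,5,3,6,6,6,7,6,3,6]
j=8: 6≤6, i=7, swap(7,8) ⇒ [6,5,5,3,6,6,6,6,7,3,6]
j=9: 3≤6, i=8, swap(8,9) ⇒ [6,5,5,3,6,6,6,6,3,7,6]
swap(9,10) ⇒ [6,5,5,3,6,6,6,6,3,6,7]; return 9
p = 9; k-1 = 3 < 9 ⇒ left

9; left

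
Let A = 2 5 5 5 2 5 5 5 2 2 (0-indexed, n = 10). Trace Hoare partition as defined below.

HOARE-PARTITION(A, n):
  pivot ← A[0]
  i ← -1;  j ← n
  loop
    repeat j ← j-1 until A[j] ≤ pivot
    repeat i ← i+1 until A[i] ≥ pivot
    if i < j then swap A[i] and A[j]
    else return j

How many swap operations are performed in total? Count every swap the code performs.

3

pivot = A[0] = 2; i = -1, j = 10
j→9 (A[9]=2≤2), i→0 (A[0]=2≥2); i<j, swap → 2 5 5 5 2 5 5 5 2 2
j→8 (A[8]=2≤2), i→1 (A[1]=5≥2); i<j, swap → 2 2 5 5 2 5 5 5 5 2
j→4 (A[4]=2≤2), i→2 (A[2]=5≥2); i<j, swap → 2 2 2 5 5 5 5 5 5 2
j→2, i→3; i≥j, return j=2. A = 2 2 2 5 5 5 5 5 5 2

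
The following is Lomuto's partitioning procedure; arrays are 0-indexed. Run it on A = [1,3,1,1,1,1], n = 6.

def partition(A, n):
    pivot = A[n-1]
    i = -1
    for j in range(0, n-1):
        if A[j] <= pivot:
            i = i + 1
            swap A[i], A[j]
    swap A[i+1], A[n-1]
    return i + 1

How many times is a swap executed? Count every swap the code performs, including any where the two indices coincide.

pivot = A[5] = 1; i = -1
j=0: A[0]=1 ≤ 1 → i=0, swap A[0],A[0] (no change) → [1,3,1,1,1,1]
j=1: A[1]=3 > 1 → no swap
j=2: A[2]=1 ≤ 1 → i=1, swap A[1],A[2] → [1,1,3,1,1,1]
j=3: A[3]=1 ≤ 1 → i=2, swap A[2],A[3] → [1,1,1,3,1,1]
j=4: A[4]=1 ≤ 1 → i=3, swap A[3],A[4] → [1,1,1,1,3,1]
final swap A[4],A[5] → [1,1,1,1,1,3]; return 4

5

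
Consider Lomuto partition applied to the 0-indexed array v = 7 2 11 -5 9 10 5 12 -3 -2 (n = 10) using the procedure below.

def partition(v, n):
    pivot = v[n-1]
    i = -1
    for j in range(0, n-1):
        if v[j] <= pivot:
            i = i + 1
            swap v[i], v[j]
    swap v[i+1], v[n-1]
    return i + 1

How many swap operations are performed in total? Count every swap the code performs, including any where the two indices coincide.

pivot = v[9] = -2; i = -1
j=0: v[0]=7 > -2 → no swap
j=1: v[1]=2 > -2 → no swap
j=2: v[2]=11 > -2 → no swap
j=3: v[3]=-5 ≤ -2 → i=0, swap v[0],v[3] → -5 2 11 7 9 10 5 12 -3 -2
j=4: v[4]=9 > -2 → no swap
j=5: v[5]=10 > -2 → no swap
j=6: v[6]=5 > -2 → no swap
j=7: v[7]=12 > -2 → no swap
j=8: v[8]=-3 ≤ -2 → i=1, swap v[1],v[8] → -5 -3 11 7 9 10 5 12 2 -2
final swap v[2],v[9] → -5 -3 -2 7 9 10 5 12 2 11; return 2

3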